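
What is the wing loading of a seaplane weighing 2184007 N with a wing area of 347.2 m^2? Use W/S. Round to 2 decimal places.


Step 1: Wing loading = W / S = 2184007 / 347.2
Step 2: Wing loading = 6290.34 N/m^2

6290.34


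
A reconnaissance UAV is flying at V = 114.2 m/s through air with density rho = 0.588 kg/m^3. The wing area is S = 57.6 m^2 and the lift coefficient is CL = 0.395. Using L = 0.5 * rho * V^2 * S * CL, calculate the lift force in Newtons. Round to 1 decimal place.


Step 1: Calculate dynamic pressure q = 0.5 * 0.588 * 114.2^2 = 0.5 * 0.588 * 13041.64 = 3834.2422 Pa
Step 2: Multiply by wing area and lift coefficient: L = 3834.2422 * 57.6 * 0.395
Step 3: L = 220852.3484 * 0.395 = 87236.7 N

87236.7


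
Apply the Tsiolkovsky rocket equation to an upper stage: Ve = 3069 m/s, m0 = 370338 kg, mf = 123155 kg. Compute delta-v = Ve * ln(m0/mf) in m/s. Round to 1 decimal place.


Step 1: Mass ratio m0/mf = 370338 / 123155 = 3.007089
Step 2: ln(3.007089) = 1.100972
Step 3: delta-v = 3069 * 1.100972 = 3378.9 m/s

3378.9


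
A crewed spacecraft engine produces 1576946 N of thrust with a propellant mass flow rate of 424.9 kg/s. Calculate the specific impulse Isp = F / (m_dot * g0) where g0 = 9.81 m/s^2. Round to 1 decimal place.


Step 1: m_dot * g0 = 424.9 * 9.81 = 4168.27
Step 2: Isp = 1576946 / 4168.27 = 378.3 s

378.3


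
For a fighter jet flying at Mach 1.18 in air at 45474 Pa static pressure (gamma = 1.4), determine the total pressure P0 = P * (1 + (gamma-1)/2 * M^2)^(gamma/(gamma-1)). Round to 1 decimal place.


Step 1: (gamma-1)/2 * M^2 = 0.2 * 1.3924 = 0.27848
Step 2: 1 + 0.27848 = 1.27848
Step 3: Exponent gamma/(gamma-1) = 3.5
Step 4: P0 = 45474 * 1.27848^3.5 = 107446.4 Pa

107446.4


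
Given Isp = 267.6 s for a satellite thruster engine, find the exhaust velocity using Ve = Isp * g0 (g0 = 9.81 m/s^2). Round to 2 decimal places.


Step 1: Ve = Isp * g0 = 267.6 * 9.81
Step 2: Ve = 2625.16 m/s

2625.16


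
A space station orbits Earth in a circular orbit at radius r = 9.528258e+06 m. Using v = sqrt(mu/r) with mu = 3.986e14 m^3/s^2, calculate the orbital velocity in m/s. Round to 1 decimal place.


Step 1: mu / r = 3.986e14 / 9.528258e+06 = 41833460.0092
Step 2: v = sqrt(41833460.0092) = 6467.9 m/s

6467.9


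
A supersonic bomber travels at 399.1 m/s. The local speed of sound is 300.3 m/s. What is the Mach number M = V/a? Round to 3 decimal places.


Step 1: M = V / a = 399.1 / 300.3
Step 2: M = 1.329

1.329


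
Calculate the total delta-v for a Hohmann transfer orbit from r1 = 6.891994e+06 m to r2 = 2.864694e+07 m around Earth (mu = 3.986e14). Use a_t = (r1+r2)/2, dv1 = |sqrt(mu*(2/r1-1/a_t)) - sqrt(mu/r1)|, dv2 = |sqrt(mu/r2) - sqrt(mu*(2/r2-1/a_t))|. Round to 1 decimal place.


Step 1: Transfer semi-major axis a_t = (6.891994e+06 + 2.864694e+07) / 2 = 1.776947e+07 m
Step 2: v1 (circular at r1) = sqrt(mu/r1) = 7604.95 m/s
Step 3: v_t1 = sqrt(mu*(2/r1 - 1/a_t)) = 9656.02 m/s
Step 4: dv1 = |9656.02 - 7604.95| = 2051.07 m/s
Step 5: v2 (circular at r2) = 3730.18 m/s, v_t2 = 2323.08 m/s
Step 6: dv2 = |3730.18 - 2323.08| = 1407.09 m/s
Step 7: Total delta-v = 2051.07 + 1407.09 = 3458.2 m/s

3458.2


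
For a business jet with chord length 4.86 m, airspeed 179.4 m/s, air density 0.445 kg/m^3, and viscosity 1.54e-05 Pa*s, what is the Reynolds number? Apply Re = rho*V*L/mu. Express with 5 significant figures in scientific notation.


Step 1: Numerator = rho * V * L = 0.445 * 179.4 * 4.86 = 387.98838
Step 2: Re = 387.98838 / 1.54e-05
Step 3: Re = 2.5194e+07

2.5194e+07


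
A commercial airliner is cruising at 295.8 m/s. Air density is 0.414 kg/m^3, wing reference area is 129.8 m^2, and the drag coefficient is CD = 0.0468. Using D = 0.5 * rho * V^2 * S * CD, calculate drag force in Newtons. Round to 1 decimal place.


Step 1: Dynamic pressure q = 0.5 * 0.414 * 295.8^2 = 18112.0115 Pa
Step 2: Drag D = q * S * CD = 18112.0115 * 129.8 * 0.0468
Step 3: D = 110023.9 N

110023.9


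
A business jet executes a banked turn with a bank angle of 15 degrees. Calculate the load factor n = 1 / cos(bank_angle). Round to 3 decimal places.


Step 1: Convert 15 degrees to radians = 0.261799
Step 2: cos(15 deg) = 0.965926
Step 3: n = 1 / 0.965926 = 1.035

1.035


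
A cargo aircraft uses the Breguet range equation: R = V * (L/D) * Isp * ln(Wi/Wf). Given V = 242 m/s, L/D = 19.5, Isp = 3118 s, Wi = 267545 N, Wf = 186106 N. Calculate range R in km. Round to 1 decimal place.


Step 1: Coefficient = V * (L/D) * Isp = 242 * 19.5 * 3118 = 14713842.0 m
Step 2: Wi/Wf = 267545 / 186106 = 1.437595
Step 3: ln(1.437595) = 0.362971
Step 4: R = 14713842.0 * 0.362971 = 5340703.4 m = 5340.7 km

5340.7


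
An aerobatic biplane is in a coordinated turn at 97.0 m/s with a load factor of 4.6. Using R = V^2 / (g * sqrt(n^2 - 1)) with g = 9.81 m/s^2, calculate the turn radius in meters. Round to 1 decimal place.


Step 1: V^2 = 97.0^2 = 9409.0
Step 2: n^2 - 1 = 4.6^2 - 1 = 20.16
Step 3: sqrt(20.16) = 4.489989
Step 4: R = 9409.0 / (9.81 * 4.489989) = 213.6 m

213.6


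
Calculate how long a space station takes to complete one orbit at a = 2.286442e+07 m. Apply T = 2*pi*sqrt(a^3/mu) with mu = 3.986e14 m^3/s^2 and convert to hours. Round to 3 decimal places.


Step 1: a^3 / mu = 1.195310e+22 / 3.986e14 = 2.998771e+07
Step 2: sqrt(2.998771e+07) = 5476.1034 s
Step 3: T = 2*pi * 5476.1034 = 34407.37 s
Step 4: T in hours = 34407.37 / 3600 = 9.558 hours

9.558


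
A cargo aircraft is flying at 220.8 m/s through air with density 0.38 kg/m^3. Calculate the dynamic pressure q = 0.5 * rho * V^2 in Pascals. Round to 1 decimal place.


Step 1: V^2 = 220.8^2 = 48752.64
Step 2: q = 0.5 * 0.38 * 48752.64
Step 3: q = 9263.0 Pa

9263.0


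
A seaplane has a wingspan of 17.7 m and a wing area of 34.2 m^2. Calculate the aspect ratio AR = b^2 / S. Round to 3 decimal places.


Step 1: b^2 = 17.7^2 = 313.29
Step 2: AR = 313.29 / 34.2 = 9.161

9.161


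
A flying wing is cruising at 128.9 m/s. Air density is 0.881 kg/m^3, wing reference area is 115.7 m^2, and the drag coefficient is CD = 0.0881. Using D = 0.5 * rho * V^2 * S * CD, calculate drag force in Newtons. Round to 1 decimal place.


Step 1: Dynamic pressure q = 0.5 * 0.881 * 128.9^2 = 7319.0 Pa
Step 2: Drag D = q * S * CD = 7319.0 * 115.7 * 0.0881
Step 3: D = 74603.8 N

74603.8


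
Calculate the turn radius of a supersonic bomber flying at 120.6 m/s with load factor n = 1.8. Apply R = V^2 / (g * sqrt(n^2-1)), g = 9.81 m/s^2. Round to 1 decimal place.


Step 1: V^2 = 120.6^2 = 14544.36
Step 2: n^2 - 1 = 1.8^2 - 1 = 2.24
Step 3: sqrt(2.24) = 1.496663
Step 4: R = 14544.36 / (9.81 * 1.496663) = 990.6 m

990.6


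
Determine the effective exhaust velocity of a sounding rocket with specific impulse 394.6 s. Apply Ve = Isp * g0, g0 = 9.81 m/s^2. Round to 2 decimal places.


Step 1: Ve = Isp * g0 = 394.6 * 9.81
Step 2: Ve = 3871.03 m/s

3871.03


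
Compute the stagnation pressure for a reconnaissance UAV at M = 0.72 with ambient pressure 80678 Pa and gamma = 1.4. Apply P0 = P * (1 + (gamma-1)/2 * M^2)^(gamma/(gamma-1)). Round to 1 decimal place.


Step 1: (gamma-1)/2 * M^2 = 0.2 * 0.5184 = 0.10368
Step 2: 1 + 0.10368 = 1.10368
Step 3: Exponent gamma/(gamma-1) = 3.5
Step 4: P0 = 80678 * 1.10368^3.5 = 113947.9 Pa

113947.9


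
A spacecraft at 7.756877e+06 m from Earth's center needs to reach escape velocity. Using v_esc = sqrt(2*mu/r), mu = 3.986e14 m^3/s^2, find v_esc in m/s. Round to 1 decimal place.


Step 1: 2*mu/r = 2 * 3.986e14 / 7.756877e+06 = 102773319.7265
Step 2: v_esc = sqrt(102773319.7265) = 10137.7 m/s

10137.7


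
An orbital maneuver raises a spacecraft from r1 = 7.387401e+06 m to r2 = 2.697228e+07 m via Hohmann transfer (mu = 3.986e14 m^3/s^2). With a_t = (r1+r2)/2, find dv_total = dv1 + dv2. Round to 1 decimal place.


Step 1: Transfer semi-major axis a_t = (7.387401e+06 + 2.697228e+07) / 2 = 1.717984e+07 m
Step 2: v1 (circular at r1) = sqrt(mu/r1) = 7345.52 m/s
Step 3: v_t1 = sqrt(mu*(2/r1 - 1/a_t)) = 9203.9 m/s
Step 4: dv1 = |9203.9 - 7345.52| = 1858.38 m/s
Step 5: v2 (circular at r2) = 3844.23 m/s, v_t2 = 2520.84 m/s
Step 6: dv2 = |3844.23 - 2520.84| = 1323.39 m/s
Step 7: Total delta-v = 1858.38 + 1323.39 = 3181.8 m/s

3181.8


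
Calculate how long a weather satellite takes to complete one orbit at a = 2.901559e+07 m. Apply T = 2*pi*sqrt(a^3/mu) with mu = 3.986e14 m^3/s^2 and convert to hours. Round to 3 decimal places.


Step 1: a^3 / mu = 2.442835e+22 / 3.986e14 = 6.128539e+07
Step 2: sqrt(6.128539e+07) = 7828.4983 s
Step 3: T = 2*pi * 7828.4983 = 49187.91 s
Step 4: T in hours = 49187.91 / 3600 = 13.663 hours

13.663


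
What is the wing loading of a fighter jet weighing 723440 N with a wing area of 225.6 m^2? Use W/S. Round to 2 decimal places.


Step 1: Wing loading = W / S = 723440 / 225.6
Step 2: Wing loading = 3206.74 N/m^2

3206.74


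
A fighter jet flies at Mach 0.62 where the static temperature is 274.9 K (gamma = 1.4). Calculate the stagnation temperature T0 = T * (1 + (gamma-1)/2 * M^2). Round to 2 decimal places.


Step 1: (gamma-1)/2 = 0.2
Step 2: M^2 = 0.3844
Step 3: 1 + 0.2 * 0.3844 = 1.07688
Step 4: T0 = 274.9 * 1.07688 = 296.03 K

296.03


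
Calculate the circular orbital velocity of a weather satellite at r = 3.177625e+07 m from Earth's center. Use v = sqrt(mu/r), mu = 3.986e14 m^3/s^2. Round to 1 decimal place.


Step 1: mu / r = 3.986e14 / 3.177625e+07 = 12543959.7183
Step 2: v = sqrt(12543959.7183) = 3541.7 m/s

3541.7


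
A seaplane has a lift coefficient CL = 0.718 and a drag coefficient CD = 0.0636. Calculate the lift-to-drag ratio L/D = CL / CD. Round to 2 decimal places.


Step 1: L/D = CL / CD = 0.718 / 0.0636
Step 2: L/D = 11.29

11.29


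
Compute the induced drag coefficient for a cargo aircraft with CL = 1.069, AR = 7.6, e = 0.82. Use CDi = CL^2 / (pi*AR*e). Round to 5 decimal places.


Step 1: CL^2 = 1.069^2 = 1.142761
Step 2: pi * AR * e = 3.14159 * 7.6 * 0.82 = 19.578405
Step 3: CDi = 1.142761 / 19.578405 = 0.05837

0.05837


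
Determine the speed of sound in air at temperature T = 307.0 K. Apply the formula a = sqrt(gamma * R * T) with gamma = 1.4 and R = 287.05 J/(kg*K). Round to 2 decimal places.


Step 1: gamma * R * T = 1.4 * 287.05 * 307.0 = 123374.09
Step 2: a = sqrt(123374.09) = 351.25 m/s

351.25


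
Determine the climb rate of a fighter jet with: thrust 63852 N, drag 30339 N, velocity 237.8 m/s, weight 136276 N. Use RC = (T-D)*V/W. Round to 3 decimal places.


Step 1: Excess thrust = T - D = 63852 - 30339 = 33513 N
Step 2: Excess power = 33513 * 237.8 = 7969391.4 W
Step 3: RC = 7969391.4 / 136276 = 58.480 m/s

58.480


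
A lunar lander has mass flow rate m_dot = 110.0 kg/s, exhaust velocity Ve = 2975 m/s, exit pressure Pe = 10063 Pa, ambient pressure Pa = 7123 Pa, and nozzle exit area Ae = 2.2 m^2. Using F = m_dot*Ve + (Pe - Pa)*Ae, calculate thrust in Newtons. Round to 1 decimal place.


Step 1: Momentum thrust = m_dot * Ve = 110.0 * 2975 = 327250.0 N
Step 2: Pressure thrust = (Pe - Pa) * Ae = (10063 - 7123) * 2.2 = 6468.0 N
Step 3: Total thrust F = 327250.0 + 6468.0 = 333718.0 N

333718.0


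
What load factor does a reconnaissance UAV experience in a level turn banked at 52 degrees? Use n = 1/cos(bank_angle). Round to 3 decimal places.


Step 1: Convert 52 degrees to radians = 0.907571
Step 2: cos(52 deg) = 0.615661
Step 3: n = 1 / 0.615661 = 1.624

1.624


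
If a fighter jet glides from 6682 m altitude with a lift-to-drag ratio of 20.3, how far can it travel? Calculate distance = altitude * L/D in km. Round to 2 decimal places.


Step 1: Glide distance = altitude * L/D = 6682 * 20.3 = 135644.6 m
Step 2: Convert to km: 135644.6 / 1000 = 135.64 km

135.64


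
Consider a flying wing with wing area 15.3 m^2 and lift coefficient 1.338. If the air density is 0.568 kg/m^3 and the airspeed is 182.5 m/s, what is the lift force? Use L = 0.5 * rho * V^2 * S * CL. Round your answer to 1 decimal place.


Step 1: Calculate dynamic pressure q = 0.5 * 0.568 * 182.5^2 = 0.5 * 0.568 * 33306.25 = 9458.975 Pa
Step 2: Multiply by wing area and lift coefficient: L = 9458.975 * 15.3 * 1.338
Step 3: L = 144722.3175 * 1.338 = 193638.5 N

193638.5


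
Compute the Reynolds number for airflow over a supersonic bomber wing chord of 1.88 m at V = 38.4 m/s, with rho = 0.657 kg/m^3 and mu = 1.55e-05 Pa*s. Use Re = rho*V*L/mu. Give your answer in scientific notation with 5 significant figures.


Step 1: Numerator = rho * V * L = 0.657 * 38.4 * 1.88 = 47.430144
Step 2: Re = 47.430144 / 1.55e-05
Step 3: Re = 3.0600e+06

3.0600e+06


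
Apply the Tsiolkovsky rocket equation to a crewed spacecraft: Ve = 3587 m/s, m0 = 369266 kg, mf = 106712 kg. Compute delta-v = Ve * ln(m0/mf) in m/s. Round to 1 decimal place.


Step 1: Mass ratio m0/mf = 369266 / 106712 = 3.460398
Step 2: ln(3.460398) = 1.241384
Step 3: delta-v = 3587 * 1.241384 = 4452.8 m/s

4452.8


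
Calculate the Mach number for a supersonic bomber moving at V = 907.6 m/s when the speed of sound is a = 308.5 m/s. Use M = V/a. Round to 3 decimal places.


Step 1: M = V / a = 907.6 / 308.5
Step 2: M = 2.942

2.942


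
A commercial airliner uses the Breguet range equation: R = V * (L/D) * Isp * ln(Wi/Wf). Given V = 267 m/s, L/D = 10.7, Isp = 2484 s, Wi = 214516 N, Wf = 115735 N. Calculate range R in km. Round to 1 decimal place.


Step 1: Coefficient = V * (L/D) * Isp = 267 * 10.7 * 2484 = 7096539.6 m
Step 2: Wi/Wf = 214516 / 115735 = 1.85351
Step 3: ln(1.85351) = 0.617081
Step 4: R = 7096539.6 * 0.617081 = 4379141.4 m = 4379.1 km

4379.1


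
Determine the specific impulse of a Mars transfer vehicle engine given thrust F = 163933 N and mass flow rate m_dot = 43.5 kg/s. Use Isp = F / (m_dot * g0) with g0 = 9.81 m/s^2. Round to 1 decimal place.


Step 1: m_dot * g0 = 43.5 * 9.81 = 426.74
Step 2: Isp = 163933 / 426.74 = 384.2 s

384.2


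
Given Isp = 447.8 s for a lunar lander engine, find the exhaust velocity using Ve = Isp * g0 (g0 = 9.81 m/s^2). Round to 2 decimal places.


Step 1: Ve = Isp * g0 = 447.8 * 9.81
Step 2: Ve = 4392.92 m/s

4392.92


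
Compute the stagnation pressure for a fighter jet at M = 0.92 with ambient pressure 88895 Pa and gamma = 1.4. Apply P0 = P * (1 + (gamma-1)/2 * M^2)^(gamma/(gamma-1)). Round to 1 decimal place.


Step 1: (gamma-1)/2 * M^2 = 0.2 * 0.8464 = 0.16928
Step 2: 1 + 0.16928 = 1.16928
Step 3: Exponent gamma/(gamma-1) = 3.5
Step 4: P0 = 88895 * 1.16928^3.5 = 153671.1 Pa

153671.1


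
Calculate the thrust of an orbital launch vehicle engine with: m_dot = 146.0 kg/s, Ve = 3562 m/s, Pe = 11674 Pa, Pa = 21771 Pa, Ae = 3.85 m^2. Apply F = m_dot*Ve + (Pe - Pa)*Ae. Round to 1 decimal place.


Step 1: Momentum thrust = m_dot * Ve = 146.0 * 3562 = 520052.0 N
Step 2: Pressure thrust = (Pe - Pa) * Ae = (11674 - 21771) * 3.85 = -38873.45 N
Step 3: Total thrust F = 520052.0 + -38873.45 = 481178.6 N

481178.6


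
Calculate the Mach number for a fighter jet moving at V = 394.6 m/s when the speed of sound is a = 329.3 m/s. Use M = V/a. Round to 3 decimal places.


Step 1: M = V / a = 394.6 / 329.3
Step 2: M = 1.198

1.198


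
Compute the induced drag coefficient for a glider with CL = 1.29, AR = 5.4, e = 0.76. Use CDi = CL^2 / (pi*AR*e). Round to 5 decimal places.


Step 1: CL^2 = 1.29^2 = 1.6641
Step 2: pi * AR * e = 3.14159 * 5.4 * 0.76 = 12.893096
Step 3: CDi = 1.6641 / 12.893096 = 0.12907

0.12907


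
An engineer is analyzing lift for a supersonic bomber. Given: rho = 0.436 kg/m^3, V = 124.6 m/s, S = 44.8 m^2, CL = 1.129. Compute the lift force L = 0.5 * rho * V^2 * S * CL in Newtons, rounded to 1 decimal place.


Step 1: Calculate dynamic pressure q = 0.5 * 0.436 * 124.6^2 = 0.5 * 0.436 * 15525.16 = 3384.4849 Pa
Step 2: Multiply by wing area and lift coefficient: L = 3384.4849 * 44.8 * 1.129
Step 3: L = 151624.9226 * 1.129 = 171184.5 N

171184.5


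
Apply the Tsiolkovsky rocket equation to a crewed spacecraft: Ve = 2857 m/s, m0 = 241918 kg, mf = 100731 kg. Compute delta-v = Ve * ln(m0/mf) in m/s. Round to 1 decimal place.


Step 1: Mass ratio m0/mf = 241918 / 100731 = 2.401624
Step 2: ln(2.401624) = 0.876145
Step 3: delta-v = 2857 * 0.876145 = 2503.1 m/s

2503.1


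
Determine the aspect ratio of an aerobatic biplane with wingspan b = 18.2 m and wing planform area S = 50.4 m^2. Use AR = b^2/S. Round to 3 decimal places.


Step 1: b^2 = 18.2^2 = 331.24
Step 2: AR = 331.24 / 50.4 = 6.572

6.572


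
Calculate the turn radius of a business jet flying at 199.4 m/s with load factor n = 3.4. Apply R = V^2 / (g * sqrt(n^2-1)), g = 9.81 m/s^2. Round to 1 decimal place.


Step 1: V^2 = 199.4^2 = 39760.36
Step 2: n^2 - 1 = 3.4^2 - 1 = 10.56
Step 3: sqrt(10.56) = 3.249615
Step 4: R = 39760.36 / (9.81 * 3.249615) = 1247.2 m

1247.2


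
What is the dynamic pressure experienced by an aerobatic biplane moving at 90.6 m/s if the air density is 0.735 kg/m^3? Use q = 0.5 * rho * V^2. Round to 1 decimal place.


Step 1: V^2 = 90.6^2 = 8208.36
Step 2: q = 0.5 * 0.735 * 8208.36
Step 3: q = 3016.6 Pa

3016.6


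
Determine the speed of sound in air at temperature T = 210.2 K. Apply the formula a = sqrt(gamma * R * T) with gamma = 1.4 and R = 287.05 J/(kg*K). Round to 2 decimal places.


Step 1: gamma * R * T = 1.4 * 287.05 * 210.2 = 84473.074
Step 2: a = sqrt(84473.074) = 290.64 m/s

290.64


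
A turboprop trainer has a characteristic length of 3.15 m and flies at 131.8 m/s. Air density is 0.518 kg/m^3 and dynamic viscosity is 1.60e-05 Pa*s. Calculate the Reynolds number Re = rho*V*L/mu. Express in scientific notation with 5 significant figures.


Step 1: Numerator = rho * V * L = 0.518 * 131.8 * 3.15 = 215.05806
Step 2: Re = 215.05806 / 1.60e-05
Step 3: Re = 1.3441e+07

1.3441e+07


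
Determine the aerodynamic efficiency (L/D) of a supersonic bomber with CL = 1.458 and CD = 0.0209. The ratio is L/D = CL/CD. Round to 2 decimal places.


Step 1: L/D = CL / CD = 1.458 / 0.0209
Step 2: L/D = 69.76

69.76


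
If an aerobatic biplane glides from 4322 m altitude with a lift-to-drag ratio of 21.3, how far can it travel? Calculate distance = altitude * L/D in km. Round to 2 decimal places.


Step 1: Glide distance = altitude * L/D = 4322 * 21.3 = 92058.6 m
Step 2: Convert to km: 92058.6 / 1000 = 92.06 km

92.06


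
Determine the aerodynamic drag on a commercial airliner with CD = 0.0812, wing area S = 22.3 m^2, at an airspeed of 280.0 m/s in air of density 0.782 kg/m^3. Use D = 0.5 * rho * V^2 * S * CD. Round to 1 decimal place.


Step 1: Dynamic pressure q = 0.5 * 0.782 * 280.0^2 = 30654.4 Pa
Step 2: Drag D = q * S * CD = 30654.4 * 22.3 * 0.0812
Step 3: D = 55507.8 N

55507.8


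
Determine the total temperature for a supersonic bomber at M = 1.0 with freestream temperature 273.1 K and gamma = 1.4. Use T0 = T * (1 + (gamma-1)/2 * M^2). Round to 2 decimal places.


Step 1: (gamma-1)/2 = 0.2
Step 2: M^2 = 1.0
Step 3: 1 + 0.2 * 1.0 = 1.2
Step 4: T0 = 273.1 * 1.2 = 327.72 K

327.72


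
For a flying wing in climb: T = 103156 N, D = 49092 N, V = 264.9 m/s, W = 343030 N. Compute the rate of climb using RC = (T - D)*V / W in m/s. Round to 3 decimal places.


Step 1: Excess thrust = T - D = 103156 - 49092 = 54064 N
Step 2: Excess power = 54064 * 264.9 = 14321553.6 W
Step 3: RC = 14321553.6 / 343030 = 41.750 m/s

41.750


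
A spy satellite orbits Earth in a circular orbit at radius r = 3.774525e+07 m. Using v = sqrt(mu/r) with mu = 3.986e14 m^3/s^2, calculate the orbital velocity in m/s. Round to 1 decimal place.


Step 1: mu / r = 3.986e14 / 3.774525e+07 = 10560269.1729
Step 2: v = sqrt(10560269.1729) = 3249.7 m/s

3249.7


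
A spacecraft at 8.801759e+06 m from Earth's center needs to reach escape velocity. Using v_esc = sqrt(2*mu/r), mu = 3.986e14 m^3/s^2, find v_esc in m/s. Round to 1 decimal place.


Step 1: 2*mu/r = 2 * 3.986e14 / 8.801759e+06 = 90572804.8223
Step 2: v_esc = sqrt(90572804.8223) = 9517.0 m/s

9517.0


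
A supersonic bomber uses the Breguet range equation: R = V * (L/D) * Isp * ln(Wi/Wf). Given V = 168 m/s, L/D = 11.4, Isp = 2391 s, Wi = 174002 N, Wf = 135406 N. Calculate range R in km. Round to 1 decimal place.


Step 1: Coefficient = V * (L/D) * Isp = 168 * 11.4 * 2391 = 4579243.2 m
Step 2: Wi/Wf = 174002 / 135406 = 1.285039
Step 3: ln(1.285039) = 0.250789
Step 4: R = 4579243.2 * 0.250789 = 1148424.4 m = 1148.4 km

1148.4


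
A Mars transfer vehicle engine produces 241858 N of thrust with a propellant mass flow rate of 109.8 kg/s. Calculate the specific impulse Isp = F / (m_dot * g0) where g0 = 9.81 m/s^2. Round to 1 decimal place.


Step 1: m_dot * g0 = 109.8 * 9.81 = 1077.14
Step 2: Isp = 241858 / 1077.14 = 224.5 s

224.5


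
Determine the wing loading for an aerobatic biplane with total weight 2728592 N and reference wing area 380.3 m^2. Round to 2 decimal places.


Step 1: Wing loading = W / S = 2728592 / 380.3
Step 2: Wing loading = 7174.84 N/m^2

7174.84


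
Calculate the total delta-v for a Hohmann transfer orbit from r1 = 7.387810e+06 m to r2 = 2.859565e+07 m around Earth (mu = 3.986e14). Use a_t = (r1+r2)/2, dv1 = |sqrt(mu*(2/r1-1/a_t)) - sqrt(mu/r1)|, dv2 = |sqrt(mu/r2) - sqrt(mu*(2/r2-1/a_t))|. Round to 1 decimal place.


Step 1: Transfer semi-major axis a_t = (7.387810e+06 + 2.859565e+07) / 2 = 1.799173e+07 m
Step 2: v1 (circular at r1) = sqrt(mu/r1) = 7345.32 m/s
Step 3: v_t1 = sqrt(mu*(2/r1 - 1/a_t)) = 9260.28 m/s
Step 4: dv1 = |9260.28 - 7345.32| = 1914.96 m/s
Step 5: v2 (circular at r2) = 3733.52 m/s, v_t2 = 2392.43 m/s
Step 6: dv2 = |3733.52 - 2392.43| = 1341.09 m/s
Step 7: Total delta-v = 1914.96 + 1341.09 = 3256.1 m/s

3256.1


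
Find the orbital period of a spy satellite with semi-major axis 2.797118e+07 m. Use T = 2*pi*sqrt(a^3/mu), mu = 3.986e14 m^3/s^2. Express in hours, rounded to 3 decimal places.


Step 1: a^3 / mu = 2.188429e+22 / 3.986e14 = 5.490287e+07
Step 2: sqrt(5.490287e+07) = 7409.6473 s
Step 3: T = 2*pi * 7409.6473 = 46556.19 s
Step 4: T in hours = 46556.19 / 3600 = 12.932 hours

12.932


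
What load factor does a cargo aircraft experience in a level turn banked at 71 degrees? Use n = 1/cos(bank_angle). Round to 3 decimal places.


Step 1: Convert 71 degrees to radians = 1.239184
Step 2: cos(71 deg) = 0.325568
Step 3: n = 1 / 0.325568 = 3.072

3.072


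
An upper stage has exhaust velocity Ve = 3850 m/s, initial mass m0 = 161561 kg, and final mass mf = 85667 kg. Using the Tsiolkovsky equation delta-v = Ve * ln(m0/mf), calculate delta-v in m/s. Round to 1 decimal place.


Step 1: Mass ratio m0/mf = 161561 / 85667 = 1.885919
Step 2: ln(1.885919) = 0.634415
Step 3: delta-v = 3850 * 0.634415 = 2442.5 m/s

2442.5


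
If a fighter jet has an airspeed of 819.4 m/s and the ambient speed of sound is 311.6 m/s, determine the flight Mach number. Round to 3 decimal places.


Step 1: M = V / a = 819.4 / 311.6
Step 2: M = 2.630

2.630


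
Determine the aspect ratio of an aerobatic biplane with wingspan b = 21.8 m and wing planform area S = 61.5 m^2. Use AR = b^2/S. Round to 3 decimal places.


Step 1: b^2 = 21.8^2 = 475.24
Step 2: AR = 475.24 / 61.5 = 7.727

7.727


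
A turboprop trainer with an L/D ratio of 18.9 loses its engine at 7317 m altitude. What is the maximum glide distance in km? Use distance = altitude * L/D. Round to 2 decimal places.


Step 1: Glide distance = altitude * L/D = 7317 * 18.9 = 138291.3 m
Step 2: Convert to km: 138291.3 / 1000 = 138.29 km

138.29


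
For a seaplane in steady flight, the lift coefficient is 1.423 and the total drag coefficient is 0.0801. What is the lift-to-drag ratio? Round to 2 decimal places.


Step 1: L/D = CL / CD = 1.423 / 0.0801
Step 2: L/D = 17.77

17.77


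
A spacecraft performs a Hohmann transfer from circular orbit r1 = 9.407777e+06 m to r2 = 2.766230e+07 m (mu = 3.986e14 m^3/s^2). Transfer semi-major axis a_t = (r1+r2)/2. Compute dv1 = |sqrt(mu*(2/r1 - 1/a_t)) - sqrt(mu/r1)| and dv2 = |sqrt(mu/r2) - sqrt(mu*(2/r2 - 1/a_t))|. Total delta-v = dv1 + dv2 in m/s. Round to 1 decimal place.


Step 1: Transfer semi-major axis a_t = (9.407777e+06 + 2.766230e+07) / 2 = 1.853504e+07 m
Step 2: v1 (circular at r1) = sqrt(mu/r1) = 6509.16 m/s
Step 3: v_t1 = sqrt(mu*(2/r1 - 1/a_t)) = 7951.93 m/s
Step 4: dv1 = |7951.93 - 6509.16| = 1442.77 m/s
Step 5: v2 (circular at r2) = 3795.99 m/s, v_t2 = 2704.4 m/s
Step 6: dv2 = |3795.99 - 2704.4| = 1091.58 m/s
Step 7: Total delta-v = 1442.77 + 1091.58 = 2534.3 m/s

2534.3


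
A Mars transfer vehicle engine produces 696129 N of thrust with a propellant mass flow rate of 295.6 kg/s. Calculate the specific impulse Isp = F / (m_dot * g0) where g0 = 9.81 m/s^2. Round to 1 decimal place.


Step 1: m_dot * g0 = 295.6 * 9.81 = 2899.84
Step 2: Isp = 696129 / 2899.84 = 240.1 s

240.1


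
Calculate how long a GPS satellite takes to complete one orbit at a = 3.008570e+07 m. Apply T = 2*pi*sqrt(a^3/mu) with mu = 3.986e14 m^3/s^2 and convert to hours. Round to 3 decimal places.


Step 1: a^3 / mu = 2.723205e+22 / 3.986e14 = 6.831925e+07
Step 2: sqrt(6.831925e+07) = 8265.5457 s
Step 3: T = 2*pi * 8265.5457 = 51933.96 s
Step 4: T in hours = 51933.96 / 3600 = 14.426 hours

14.426


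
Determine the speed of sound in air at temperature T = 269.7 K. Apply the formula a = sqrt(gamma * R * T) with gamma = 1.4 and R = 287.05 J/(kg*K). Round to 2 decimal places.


Step 1: gamma * R * T = 1.4 * 287.05 * 269.7 = 108384.339
Step 2: a = sqrt(108384.339) = 329.22 m/s

329.22


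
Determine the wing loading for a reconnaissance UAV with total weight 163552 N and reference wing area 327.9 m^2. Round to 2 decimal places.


Step 1: Wing loading = W / S = 163552 / 327.9
Step 2: Wing loading = 498.79 N/m^2

498.79


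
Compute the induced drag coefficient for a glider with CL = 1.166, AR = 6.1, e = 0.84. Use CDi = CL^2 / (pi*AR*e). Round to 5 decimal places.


Step 1: CL^2 = 1.166^2 = 1.359556
Step 2: pi * AR * e = 3.14159 * 6.1 * 0.84 = 16.097521
Step 3: CDi = 1.359556 / 16.097521 = 0.08446

0.08446


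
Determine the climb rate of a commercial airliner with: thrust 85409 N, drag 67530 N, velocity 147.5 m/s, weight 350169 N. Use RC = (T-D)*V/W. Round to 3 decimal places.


Step 1: Excess thrust = T - D = 85409 - 67530 = 17879 N
Step 2: Excess power = 17879 * 147.5 = 2637152.5 W
Step 3: RC = 2637152.5 / 350169 = 7.531 m/s

7.531


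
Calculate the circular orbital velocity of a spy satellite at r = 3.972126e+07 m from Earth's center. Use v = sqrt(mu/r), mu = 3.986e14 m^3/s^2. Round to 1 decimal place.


Step 1: mu / r = 3.986e14 / 3.972126e+07 = 10034928.3985
Step 2: v = sqrt(10034928.3985) = 3167.8 m/s

3167.8


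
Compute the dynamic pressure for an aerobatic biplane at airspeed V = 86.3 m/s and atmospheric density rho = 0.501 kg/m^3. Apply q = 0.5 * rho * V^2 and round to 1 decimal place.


Step 1: V^2 = 86.3^2 = 7447.69
Step 2: q = 0.5 * 0.501 * 7447.69
Step 3: q = 1865.6 Pa

1865.6


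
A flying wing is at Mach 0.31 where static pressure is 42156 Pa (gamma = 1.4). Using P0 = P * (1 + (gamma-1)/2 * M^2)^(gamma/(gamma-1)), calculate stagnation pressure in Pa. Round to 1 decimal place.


Step 1: (gamma-1)/2 * M^2 = 0.2 * 0.0961 = 0.01922
Step 2: 1 + 0.01922 = 1.01922
Step 3: Exponent gamma/(gamma-1) = 3.5
Step 4: P0 = 42156 * 1.01922^3.5 = 45060.6 Pa

45060.6


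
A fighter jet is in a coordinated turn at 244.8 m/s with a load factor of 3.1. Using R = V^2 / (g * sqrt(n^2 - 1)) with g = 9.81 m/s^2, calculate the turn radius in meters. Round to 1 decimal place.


Step 1: V^2 = 244.8^2 = 59927.04
Step 2: n^2 - 1 = 3.1^2 - 1 = 8.61
Step 3: sqrt(8.61) = 2.93428
Step 4: R = 59927.04 / (9.81 * 2.93428) = 2081.9 m

2081.9


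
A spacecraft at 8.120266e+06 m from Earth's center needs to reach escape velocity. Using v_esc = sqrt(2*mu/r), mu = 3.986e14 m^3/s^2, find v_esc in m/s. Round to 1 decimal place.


Step 1: 2*mu/r = 2 * 3.986e14 / 8.120266e+06 = 98174123.8526
Step 2: v_esc = sqrt(98174123.8526) = 9908.3 m/s

9908.3


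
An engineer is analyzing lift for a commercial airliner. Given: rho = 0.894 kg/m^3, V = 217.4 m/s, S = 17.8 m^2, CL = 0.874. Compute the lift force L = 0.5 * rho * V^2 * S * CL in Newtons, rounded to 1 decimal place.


Step 1: Calculate dynamic pressure q = 0.5 * 0.894 * 217.4^2 = 0.5 * 0.894 * 47262.76 = 21126.4537 Pa
Step 2: Multiply by wing area and lift coefficient: L = 21126.4537 * 17.8 * 0.874
Step 3: L = 376050.8762 * 0.874 = 328668.5 N

328668.5


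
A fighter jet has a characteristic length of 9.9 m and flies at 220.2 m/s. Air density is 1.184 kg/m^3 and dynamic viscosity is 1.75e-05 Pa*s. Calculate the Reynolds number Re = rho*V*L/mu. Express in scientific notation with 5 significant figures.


Step 1: Numerator = rho * V * L = 1.184 * 220.2 * 9.9 = 2581.09632
Step 2: Re = 2581.09632 / 1.75e-05
Step 3: Re = 1.4749e+08

1.4749e+08


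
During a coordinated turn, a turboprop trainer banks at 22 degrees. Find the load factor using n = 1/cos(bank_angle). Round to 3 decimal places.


Step 1: Convert 22 degrees to radians = 0.383972
Step 2: cos(22 deg) = 0.927184
Step 3: n = 1 / 0.927184 = 1.079

1.079


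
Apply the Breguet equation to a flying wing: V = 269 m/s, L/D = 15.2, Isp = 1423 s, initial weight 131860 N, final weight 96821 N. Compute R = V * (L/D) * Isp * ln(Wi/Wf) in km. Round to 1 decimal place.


Step 1: Coefficient = V * (L/D) * Isp = 269 * 15.2 * 1423 = 5818362.4 m
Step 2: Wi/Wf = 131860 / 96821 = 1.361895
Step 3: ln(1.361895) = 0.308877
Step 4: R = 5818362.4 * 0.308877 = 1797157.4 m = 1797.2 km

1797.2


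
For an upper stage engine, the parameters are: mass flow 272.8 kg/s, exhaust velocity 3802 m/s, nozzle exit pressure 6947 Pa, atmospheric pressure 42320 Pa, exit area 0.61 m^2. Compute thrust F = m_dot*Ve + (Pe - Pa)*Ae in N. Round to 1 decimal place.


Step 1: Momentum thrust = m_dot * Ve = 272.8 * 3802 = 1037185.6 N
Step 2: Pressure thrust = (Pe - Pa) * Ae = (6947 - 42320) * 0.61 = -21577.53 N
Step 3: Total thrust F = 1037185.6 + -21577.53 = 1015608.1 N

1015608.1


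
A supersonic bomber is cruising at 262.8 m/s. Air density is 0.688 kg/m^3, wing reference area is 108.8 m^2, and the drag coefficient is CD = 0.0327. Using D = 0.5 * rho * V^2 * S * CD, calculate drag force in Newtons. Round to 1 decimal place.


Step 1: Dynamic pressure q = 0.5 * 0.688 * 262.8^2 = 23757.961 Pa
Step 2: Drag D = q * S * CD = 23757.961 * 108.8 * 0.0327
Step 3: D = 84525.1 N

84525.1


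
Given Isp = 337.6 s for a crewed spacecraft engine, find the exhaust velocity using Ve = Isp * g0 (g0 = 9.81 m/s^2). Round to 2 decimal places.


Step 1: Ve = Isp * g0 = 337.6 * 9.81
Step 2: Ve = 3311.86 m/s

3311.86


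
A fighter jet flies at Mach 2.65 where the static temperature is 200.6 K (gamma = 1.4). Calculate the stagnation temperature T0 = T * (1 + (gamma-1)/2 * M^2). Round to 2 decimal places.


Step 1: (gamma-1)/2 = 0.2
Step 2: M^2 = 7.0225
Step 3: 1 + 0.2 * 7.0225 = 2.4045
Step 4: T0 = 200.6 * 2.4045 = 482.34 K

482.34


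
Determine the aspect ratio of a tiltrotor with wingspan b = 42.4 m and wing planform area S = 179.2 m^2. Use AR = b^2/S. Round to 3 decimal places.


Step 1: b^2 = 42.4^2 = 1797.76
Step 2: AR = 1797.76 / 179.2 = 10.032

10.032


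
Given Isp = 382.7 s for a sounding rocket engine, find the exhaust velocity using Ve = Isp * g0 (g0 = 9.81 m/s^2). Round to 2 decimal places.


Step 1: Ve = Isp * g0 = 382.7 * 9.81
Step 2: Ve = 3754.29 m/s

3754.29


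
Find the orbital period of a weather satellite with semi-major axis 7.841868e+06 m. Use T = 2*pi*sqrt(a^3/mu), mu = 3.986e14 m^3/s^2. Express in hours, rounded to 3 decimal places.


Step 1: a^3 / mu = 4.822348e+20 / 3.986e14 = 1.209821e+06
Step 2: sqrt(1.209821e+06) = 1099.9188 s
Step 3: T = 2*pi * 1099.9188 = 6910.99 s
Step 4: T in hours = 6910.99 / 3600 = 1.920 hours

1.920


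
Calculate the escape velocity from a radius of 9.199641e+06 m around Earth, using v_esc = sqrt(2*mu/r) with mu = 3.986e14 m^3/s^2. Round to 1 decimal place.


Step 1: 2*mu/r = 2 * 3.986e14 / 9.199641e+06 = 86655555.3635
Step 2: v_esc = sqrt(86655555.3635) = 9308.9 m/s

9308.9


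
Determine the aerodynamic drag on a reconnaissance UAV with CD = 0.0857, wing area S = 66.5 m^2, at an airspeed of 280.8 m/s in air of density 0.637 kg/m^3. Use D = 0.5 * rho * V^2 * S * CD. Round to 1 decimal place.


Step 1: Dynamic pressure q = 0.5 * 0.637 * 280.8^2 = 25113.2918 Pa
Step 2: Drag D = q * S * CD = 25113.2918 * 66.5 * 0.0857
Step 3: D = 143121.9 N

143121.9


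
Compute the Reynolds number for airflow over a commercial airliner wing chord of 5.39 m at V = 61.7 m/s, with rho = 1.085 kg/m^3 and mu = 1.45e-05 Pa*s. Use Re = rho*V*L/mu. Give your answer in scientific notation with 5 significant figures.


Step 1: Numerator = rho * V * L = 1.085 * 61.7 * 5.39 = 360.830855
Step 2: Re = 360.830855 / 1.45e-05
Step 3: Re = 2.4885e+07

2.4885e+07


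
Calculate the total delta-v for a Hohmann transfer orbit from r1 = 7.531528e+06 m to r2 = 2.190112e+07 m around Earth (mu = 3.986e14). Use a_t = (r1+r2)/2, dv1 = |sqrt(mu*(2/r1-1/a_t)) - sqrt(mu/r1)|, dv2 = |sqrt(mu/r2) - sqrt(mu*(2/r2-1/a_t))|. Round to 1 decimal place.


Step 1: Transfer semi-major axis a_t = (7.531528e+06 + 2.190112e+07) / 2 = 1.471632e+07 m
Step 2: v1 (circular at r1) = sqrt(mu/r1) = 7274.9 m/s
Step 3: v_t1 = sqrt(mu*(2/r1 - 1/a_t)) = 8874.84 m/s
Step 4: dv1 = |8874.84 - 7274.9| = 1599.94 m/s
Step 5: v2 (circular at r2) = 4266.14 m/s, v_t2 = 3051.95 m/s
Step 6: dv2 = |4266.14 - 3051.95| = 1214.19 m/s
Step 7: Total delta-v = 1599.94 + 1214.19 = 2814.1 m/s

2814.1


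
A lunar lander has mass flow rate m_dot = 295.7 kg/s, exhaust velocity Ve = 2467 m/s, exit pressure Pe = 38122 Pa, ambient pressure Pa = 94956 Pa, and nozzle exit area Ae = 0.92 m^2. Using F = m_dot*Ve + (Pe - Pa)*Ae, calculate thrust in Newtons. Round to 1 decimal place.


Step 1: Momentum thrust = m_dot * Ve = 295.7 * 2467 = 729491.9 N
Step 2: Pressure thrust = (Pe - Pa) * Ae = (38122 - 94956) * 0.92 = -52287.28 N
Step 3: Total thrust F = 729491.9 + -52287.28 = 677204.6 N

677204.6


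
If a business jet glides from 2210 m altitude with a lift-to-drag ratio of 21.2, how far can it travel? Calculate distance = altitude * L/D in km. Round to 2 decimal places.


Step 1: Glide distance = altitude * L/D = 2210 * 21.2 = 46852.0 m
Step 2: Convert to km: 46852.0 / 1000 = 46.85 km

46.85


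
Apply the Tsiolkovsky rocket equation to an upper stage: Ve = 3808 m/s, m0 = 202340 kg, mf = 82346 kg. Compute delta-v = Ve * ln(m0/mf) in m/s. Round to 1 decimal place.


Step 1: Mass ratio m0/mf = 202340 / 82346 = 2.457193
Step 2: ln(2.457193) = 0.89902
Step 3: delta-v = 3808 * 0.89902 = 3423.5 m/s

3423.5


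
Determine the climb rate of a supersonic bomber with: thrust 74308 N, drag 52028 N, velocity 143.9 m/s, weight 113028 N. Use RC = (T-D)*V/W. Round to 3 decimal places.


Step 1: Excess thrust = T - D = 74308 - 52028 = 22280 N
Step 2: Excess power = 22280 * 143.9 = 3206092.0 W
Step 3: RC = 3206092.0 / 113028 = 28.365 m/s

28.365


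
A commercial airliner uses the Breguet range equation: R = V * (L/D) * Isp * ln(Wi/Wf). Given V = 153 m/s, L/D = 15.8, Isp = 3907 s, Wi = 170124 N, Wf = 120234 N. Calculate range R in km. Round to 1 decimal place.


Step 1: Coefficient = V * (L/D) * Isp = 153 * 15.8 * 3907 = 9444781.8 m
Step 2: Wi/Wf = 170124 / 120234 = 1.414941
Step 3: ln(1.414941) = 0.347088
Step 4: R = 9444781.8 * 0.347088 = 3278168.0 m = 3278.2 km

3278.2


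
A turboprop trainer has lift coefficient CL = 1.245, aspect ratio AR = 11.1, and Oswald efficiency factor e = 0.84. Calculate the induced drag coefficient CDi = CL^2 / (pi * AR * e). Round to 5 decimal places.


Step 1: CL^2 = 1.245^2 = 1.550025
Step 2: pi * AR * e = 3.14159 * 11.1 * 0.84 = 29.29221
Step 3: CDi = 1.550025 / 29.29221 = 0.05292

0.05292


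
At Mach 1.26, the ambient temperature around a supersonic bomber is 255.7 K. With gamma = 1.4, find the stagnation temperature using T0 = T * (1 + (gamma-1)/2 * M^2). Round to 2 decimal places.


Step 1: (gamma-1)/2 = 0.2
Step 2: M^2 = 1.5876
Step 3: 1 + 0.2 * 1.5876 = 1.31752
Step 4: T0 = 255.7 * 1.31752 = 336.89 K

336.89


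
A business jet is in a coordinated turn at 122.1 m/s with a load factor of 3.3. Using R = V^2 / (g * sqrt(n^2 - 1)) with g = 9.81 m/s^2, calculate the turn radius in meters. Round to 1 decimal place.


Step 1: V^2 = 122.1^2 = 14908.41
Step 2: n^2 - 1 = 3.3^2 - 1 = 9.89
Step 3: sqrt(9.89) = 3.144837
Step 4: R = 14908.41 / (9.81 * 3.144837) = 483.2 m

483.2


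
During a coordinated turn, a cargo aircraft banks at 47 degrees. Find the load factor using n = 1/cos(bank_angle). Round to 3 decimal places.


Step 1: Convert 47 degrees to radians = 0.820305
Step 2: cos(47 deg) = 0.681998
Step 3: n = 1 / 0.681998 = 1.466

1.466


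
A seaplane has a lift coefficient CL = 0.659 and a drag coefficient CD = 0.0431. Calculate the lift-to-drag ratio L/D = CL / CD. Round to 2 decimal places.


Step 1: L/D = CL / CD = 0.659 / 0.0431
Step 2: L/D = 15.29

15.29


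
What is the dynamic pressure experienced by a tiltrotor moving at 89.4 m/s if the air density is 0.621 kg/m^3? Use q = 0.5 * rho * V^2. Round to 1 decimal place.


Step 1: V^2 = 89.4^2 = 7992.36
Step 2: q = 0.5 * 0.621 * 7992.36
Step 3: q = 2481.6 Pa

2481.6


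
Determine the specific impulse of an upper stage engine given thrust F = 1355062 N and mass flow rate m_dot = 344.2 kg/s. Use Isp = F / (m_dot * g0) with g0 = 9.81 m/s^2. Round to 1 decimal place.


Step 1: m_dot * g0 = 344.2 * 9.81 = 3376.6
Step 2: Isp = 1355062 / 3376.6 = 401.3 s

401.3


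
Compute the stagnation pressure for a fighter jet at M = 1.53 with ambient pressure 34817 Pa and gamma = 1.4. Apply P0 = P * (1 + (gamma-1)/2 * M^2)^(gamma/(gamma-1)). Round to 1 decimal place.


Step 1: (gamma-1)/2 * M^2 = 0.2 * 2.3409 = 0.46818
Step 2: 1 + 0.46818 = 1.46818
Step 3: Exponent gamma/(gamma-1) = 3.5
Step 4: P0 = 34817 * 1.46818^3.5 = 133511.6 Pa

133511.6


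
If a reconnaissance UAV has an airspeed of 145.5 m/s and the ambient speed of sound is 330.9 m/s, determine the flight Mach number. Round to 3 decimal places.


Step 1: M = V / a = 145.5 / 330.9
Step 2: M = 0.440

0.440


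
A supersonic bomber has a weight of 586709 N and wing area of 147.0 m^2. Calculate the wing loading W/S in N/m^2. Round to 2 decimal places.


Step 1: Wing loading = W / S = 586709 / 147.0
Step 2: Wing loading = 3991.22 N/m^2

3991.22


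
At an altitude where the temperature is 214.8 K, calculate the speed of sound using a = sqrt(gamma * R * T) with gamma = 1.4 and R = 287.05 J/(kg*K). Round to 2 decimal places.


Step 1: gamma * R * T = 1.4 * 287.05 * 214.8 = 86321.676
Step 2: a = sqrt(86321.676) = 293.81 m/s

293.81


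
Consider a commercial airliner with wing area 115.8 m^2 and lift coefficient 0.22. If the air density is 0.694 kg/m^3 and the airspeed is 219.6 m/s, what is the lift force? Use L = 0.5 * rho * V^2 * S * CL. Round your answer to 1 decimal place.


Step 1: Calculate dynamic pressure q = 0.5 * 0.694 * 219.6^2 = 0.5 * 0.694 * 48224.16 = 16733.7835 Pa
Step 2: Multiply by wing area and lift coefficient: L = 16733.7835 * 115.8 * 0.22
Step 3: L = 1937772.1316 * 0.22 = 426309.9 N

426309.9


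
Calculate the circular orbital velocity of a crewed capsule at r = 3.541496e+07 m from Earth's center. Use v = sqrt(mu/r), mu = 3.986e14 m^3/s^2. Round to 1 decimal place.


Step 1: mu / r = 3.986e14 / 3.541496e+07 = 11255130.6002
Step 2: v = sqrt(11255130.6002) = 3354.9 m/s

3354.9


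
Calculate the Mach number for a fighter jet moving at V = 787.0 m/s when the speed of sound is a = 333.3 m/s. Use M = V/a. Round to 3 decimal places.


Step 1: M = V / a = 787.0 / 333.3
Step 2: M = 2.361

2.361


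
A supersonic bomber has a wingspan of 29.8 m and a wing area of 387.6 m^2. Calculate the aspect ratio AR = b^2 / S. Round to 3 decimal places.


Step 1: b^2 = 29.8^2 = 888.04
Step 2: AR = 888.04 / 387.6 = 2.291

2.291
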